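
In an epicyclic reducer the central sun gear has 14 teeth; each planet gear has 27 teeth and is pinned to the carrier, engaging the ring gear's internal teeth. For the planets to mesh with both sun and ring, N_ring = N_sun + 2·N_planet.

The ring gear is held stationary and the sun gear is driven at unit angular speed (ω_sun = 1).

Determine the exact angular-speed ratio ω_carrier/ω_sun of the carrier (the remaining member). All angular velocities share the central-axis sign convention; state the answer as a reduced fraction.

N_ring = 14 + 2·27 = 68
14(ω_s−ω_c) = −68(ω_r−ω_c),  ω_r=0, ω_s=1
14(1−ω_c) = −68(0−ω_c)  ⇒  82ω_c = 14  ⇒  ω_c = 7/41
ω_c/ω_s = 7/41

7/41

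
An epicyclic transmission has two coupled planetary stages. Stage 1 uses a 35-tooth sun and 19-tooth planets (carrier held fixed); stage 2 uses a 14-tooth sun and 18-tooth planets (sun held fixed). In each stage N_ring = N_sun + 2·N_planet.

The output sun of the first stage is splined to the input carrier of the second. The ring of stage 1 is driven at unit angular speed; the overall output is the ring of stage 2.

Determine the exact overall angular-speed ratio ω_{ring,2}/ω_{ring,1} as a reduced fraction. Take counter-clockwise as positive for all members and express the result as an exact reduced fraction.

Stage 1: N_ring = 35 + 2·19 = 73
Stage 1: 35(ω_s−ω_c) = −73(ω_r−ω_c),  ω_c=0, ω_r=1
Stage 1: ω_s = 0 − (73/35)(1−0) = -73/35
  ⇒ ω_s¹/ω_r¹ = -73/35
Stage 2: N_ring = 14 + 2·18 = 50
Stage 2: 14(ω_s−ω_c) = −50(ω_r−ω_c),  ω_s=0, ω_c=1
Stage 2: ω_r = 1 − (14/50)(0−1) = 32/25
  ⇒ ω_r²/ω_c² = 32/25
Coupling ω_c² = ω_s¹ ⇒ overall = -73/35 × 32/25 = -2336/875

-2336/875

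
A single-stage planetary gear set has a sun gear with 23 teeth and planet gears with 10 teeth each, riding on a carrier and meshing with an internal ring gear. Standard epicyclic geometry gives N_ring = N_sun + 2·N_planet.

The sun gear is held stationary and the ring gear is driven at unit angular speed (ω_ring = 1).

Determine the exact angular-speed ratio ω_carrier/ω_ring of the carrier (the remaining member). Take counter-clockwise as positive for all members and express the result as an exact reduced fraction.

N_ring = 23 + 2·10 = 43
23(ω_s−ω_c) = −43(ω_r−ω_c),  ω_s=0, ω_r=1
23(0−ω_c) = −43(1−ω_c)  ⇒  66ω_c = 43  ⇒  ω_c = 43/66
ω_c/ω_r = 43/66

43/66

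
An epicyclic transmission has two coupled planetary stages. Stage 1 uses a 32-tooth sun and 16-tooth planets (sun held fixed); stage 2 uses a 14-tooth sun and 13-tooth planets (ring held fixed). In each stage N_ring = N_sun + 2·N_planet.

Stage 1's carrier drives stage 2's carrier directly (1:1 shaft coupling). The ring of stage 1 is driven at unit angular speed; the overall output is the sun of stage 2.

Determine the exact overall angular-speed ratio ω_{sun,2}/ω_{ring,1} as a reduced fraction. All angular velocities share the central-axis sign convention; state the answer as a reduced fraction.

Stage 1: N_ring = 32 + 2·16 = 64
Stage 1: 32(ω_s−ω_c) = −64(ω_r−ω_c),  ω_s=0, ω_r=1
Stage 1: 32(0−ω_c) = −64(1−ω_c)  ⇒  96ω_c = 64  ⇒  ω_c = 2/3
  ⇒ ω_c¹/ω_r¹ = 2/3
Stage 2: N_ring = 14 + 2·13 = 40
Stage 2: 14(ω_s−ω_c) = −40(ω_r−ω_c),  ω_r=0, ω_c=1
Stage 2: ω_s = 1 − (40/14)(0−1) = 27/7
  ⇒ ω_s²/ω_c² = 27/7
Coupling ω_c² = ω_c¹ ⇒ overall = 2/3 × 27/7 = 18/7

18/7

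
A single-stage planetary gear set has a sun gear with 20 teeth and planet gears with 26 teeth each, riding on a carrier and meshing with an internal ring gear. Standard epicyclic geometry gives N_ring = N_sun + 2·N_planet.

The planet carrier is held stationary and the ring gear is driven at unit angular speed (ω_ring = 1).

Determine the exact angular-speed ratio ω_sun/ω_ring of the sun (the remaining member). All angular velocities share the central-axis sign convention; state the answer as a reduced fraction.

N_ring = 20 + 2·26 = 72
20(ω_s−ω_c) = −72(ω_r−ω_c),  ω_c=0, ω_r=1
ω_s = 0 − (72/20)(1−0) = -18/5
ω_s/ω_r = -18/5

-18/5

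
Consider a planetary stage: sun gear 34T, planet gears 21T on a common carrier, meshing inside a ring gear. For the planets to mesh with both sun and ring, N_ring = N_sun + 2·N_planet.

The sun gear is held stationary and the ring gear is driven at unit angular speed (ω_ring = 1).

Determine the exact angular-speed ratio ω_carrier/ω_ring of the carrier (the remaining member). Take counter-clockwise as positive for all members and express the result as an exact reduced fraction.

38/55

N_ring = 34 + 2·21 = 76
34(ω_s−ω_c) = −76(ω_r−ω_c),  ω_s=0, ω_r=1
34(0−ω_c) = −76(1−ω_c)  ⇒  110ω_c = 76  ⇒  ω_c = 38/55
ω_c/ω_r = 38/55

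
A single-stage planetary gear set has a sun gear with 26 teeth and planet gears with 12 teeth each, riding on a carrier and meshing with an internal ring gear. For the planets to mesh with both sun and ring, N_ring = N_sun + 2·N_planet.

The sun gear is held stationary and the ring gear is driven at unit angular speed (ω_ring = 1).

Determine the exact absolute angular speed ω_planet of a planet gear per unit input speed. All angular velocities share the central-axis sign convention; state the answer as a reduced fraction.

N_ring = 26 + 2·12 = 50
26(ω_s−ω_c) = −50(ω_r−ω_c),  ω_s=0, ω_r=1
26(0−ω_c) = −50(1−ω_c)  ⇒  76ω_c = 50  ⇒  ω_c = 25/38
sun–planet: 26·(0−25/38) = −12·(ω_p−ω_c)  ⇒  ω_p−ω_c = −(26/12)·(-25/38) = 325/228
ω_p = 25/38 + 325/228 = 25/12

25/12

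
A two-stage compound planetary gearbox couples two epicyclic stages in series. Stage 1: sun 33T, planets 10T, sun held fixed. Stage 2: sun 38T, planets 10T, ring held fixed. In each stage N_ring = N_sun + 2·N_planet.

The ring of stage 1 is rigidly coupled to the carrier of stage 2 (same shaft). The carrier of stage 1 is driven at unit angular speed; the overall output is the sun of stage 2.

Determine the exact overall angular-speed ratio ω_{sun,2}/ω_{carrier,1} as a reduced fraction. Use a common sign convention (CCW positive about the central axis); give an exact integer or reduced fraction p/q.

4128/1007

Stage 1: N_ring = 33 + 2·10 = 53
Stage 1: 33(ω_s−ω_c) = −53(ω_r−ω_c),  ω_s=0, ω_c=1
Stage 1: ω_r = 1 − (33/53)(0−1) = 86/53
  ⇒ ω_r¹/ω_c¹ = 86/53
Stage 2: N_ring = 38 + 2·10 = 58
Stage 2: 38(ω_s−ω_c) = −58(ω_r−ω_c),  ω_r=0, ω_c=1
Stage 2: ω_s = 1 − (58/38)(0−1) = 48/19
  ⇒ ω_s²/ω_c² = 48/19
Coupling ω_c² = ω_r¹ ⇒ overall = 86/53 × 48/19 = 4128/1007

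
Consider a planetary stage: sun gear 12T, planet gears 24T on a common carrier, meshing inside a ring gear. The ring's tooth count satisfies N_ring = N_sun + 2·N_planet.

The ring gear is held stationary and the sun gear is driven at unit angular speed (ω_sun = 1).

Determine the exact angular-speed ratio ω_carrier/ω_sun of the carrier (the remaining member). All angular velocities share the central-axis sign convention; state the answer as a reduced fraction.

1/6

N_ring = 12 + 2·24 = 60
12(ω_s−ω_c) = −60(ω_r−ω_c),  ω_r=0, ω_s=1
12(1−ω_c) = −60(0−ω_c)  ⇒  72ω_c = 12  ⇒  ω_c = 1/6
ω_c/ω_s = 1/6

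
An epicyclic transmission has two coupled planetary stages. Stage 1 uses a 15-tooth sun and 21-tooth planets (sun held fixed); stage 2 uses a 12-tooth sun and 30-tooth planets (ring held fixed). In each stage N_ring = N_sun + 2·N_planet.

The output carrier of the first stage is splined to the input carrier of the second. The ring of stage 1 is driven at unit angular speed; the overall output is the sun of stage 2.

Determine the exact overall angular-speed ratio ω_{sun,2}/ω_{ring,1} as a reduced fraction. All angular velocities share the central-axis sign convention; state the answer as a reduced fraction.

133/24

Stage 1: N_ring = 15 + 2·21 = 57
Stage 1: 15(ω_s−ω_c) = −57(ω_r−ω_c),  ω_s=0, ω_r=1
Stage 1: 15(0−ω_c) = −57(1−ω_c)  ⇒  72ω_c = 57  ⇒  ω_c = 19/24
  ⇒ ω_c¹/ω_r¹ = 19/24
Stage 2: N_ring = 12 + 2·30 = 72
Stage 2: 12(ω_s−ω_c) = −72(ω_r−ω_c),  ω_r=0, ω_c=1
Stage 2: ω_s = 1 − (72/12)(0−1) = 7
  ⇒ ω_s²/ω_c² = 7
Coupling ω_c² = ω_c¹ ⇒ overall = 19/24 × 7 = 133/24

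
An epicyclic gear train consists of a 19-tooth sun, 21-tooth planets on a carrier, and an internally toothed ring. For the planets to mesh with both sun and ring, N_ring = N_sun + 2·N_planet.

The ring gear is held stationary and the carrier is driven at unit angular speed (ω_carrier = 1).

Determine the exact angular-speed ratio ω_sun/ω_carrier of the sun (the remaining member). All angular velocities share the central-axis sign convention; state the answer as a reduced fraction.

80/19

N_ring = 19 + 2·21 = 61
19(ω_s−ω_c) = −61(ω_r−ω_c),  ω_r=0, ω_c=1
ω_s = 1 − (61/19)(0−1) = 80/19
ω_s/ω_c = 80/19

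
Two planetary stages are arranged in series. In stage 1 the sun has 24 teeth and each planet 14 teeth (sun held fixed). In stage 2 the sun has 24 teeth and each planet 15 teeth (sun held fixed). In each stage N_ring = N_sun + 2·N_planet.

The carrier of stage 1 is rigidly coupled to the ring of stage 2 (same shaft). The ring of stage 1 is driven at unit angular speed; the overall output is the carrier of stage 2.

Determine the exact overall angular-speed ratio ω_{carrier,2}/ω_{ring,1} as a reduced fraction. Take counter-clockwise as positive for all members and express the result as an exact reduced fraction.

Stage 1: N_ring = 24 + 2·14 = 52
Stage 1: 24(ω_s−ω_c) = −52(ω_r−ω_c),  ω_s=0, ω_r=1
Stage 1: 24(0−ω_c) = −52(1−ω_c)  ⇒  76ω_c = 52  ⇒  ω_c = 13/19
  ⇒ ω_c¹/ω_r¹ = 13/19
Stage 2: N_ring = 24 + 2·15 = 54
Stage 2: 24(ω_s−ω_c) = −54(ω_r−ω_c),  ω_s=0, ω_r=1
Stage 2: 24(0−ω_c) = −54(1−ω_c)  ⇒  78ω_c = 54  ⇒  ω_c = 9/13
  ⇒ ω_c²/ω_r² = 9/13
Coupling ω_r² = ω_c¹ ⇒ overall = 13/19 × 9/13 = 9/19

9/19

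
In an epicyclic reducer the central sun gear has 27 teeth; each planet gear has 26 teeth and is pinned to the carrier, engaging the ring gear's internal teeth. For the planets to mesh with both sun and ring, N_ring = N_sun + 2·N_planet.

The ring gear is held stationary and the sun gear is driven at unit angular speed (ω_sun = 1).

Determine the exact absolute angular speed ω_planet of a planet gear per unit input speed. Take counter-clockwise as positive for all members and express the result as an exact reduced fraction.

N_ring = 27 + 2·26 = 79
27(ω_s−ω_c) = −79(ω_r−ω_c),  ω_r=0, ω_s=1
27(1−ω_c) = −79(0−ω_c)  ⇒  106ω_c = 27  ⇒  ω_c = 27/106
sun–planet: 27·(1−27/106) = −26·(ω_p−ω_c)  ⇒  ω_p−ω_c = −(27/26)·(79/106) = -2133/2756
ω_p = 27/106 − 2133/2756 = -27/52

-27/52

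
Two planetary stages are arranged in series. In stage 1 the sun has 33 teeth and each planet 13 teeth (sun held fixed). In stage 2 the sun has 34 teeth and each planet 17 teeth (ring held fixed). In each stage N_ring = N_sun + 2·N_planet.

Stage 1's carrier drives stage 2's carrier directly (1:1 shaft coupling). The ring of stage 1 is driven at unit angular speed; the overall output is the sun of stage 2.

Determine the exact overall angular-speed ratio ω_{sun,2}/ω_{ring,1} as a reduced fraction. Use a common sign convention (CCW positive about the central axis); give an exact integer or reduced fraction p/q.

177/92

Stage 1: N_ring = 33 + 2·13 = 59
Stage 1: 33(ω_s−ω_c) = −59(ω_r−ω_c),  ω_s=0, ω_r=1
Stage 1: 33(0−ω_c) = −59(1−ω_c)  ⇒  92ω_c = 59  ⇒  ω_c = 59/92
  ⇒ ω_c¹/ω_r¹ = 59/92
Stage 2: N_ring = 34 + 2·17 = 68
Stage 2: 34(ω_s−ω_c) = −68(ω_r−ω_c),  ω_r=0, ω_c=1
Stage 2: ω_s = 1 − (68/34)(0−1) = 3
  ⇒ ω_s²/ω_c² = 3
Coupling ω_c² = ω_c¹ ⇒ overall = 59/92 × 3 = 177/92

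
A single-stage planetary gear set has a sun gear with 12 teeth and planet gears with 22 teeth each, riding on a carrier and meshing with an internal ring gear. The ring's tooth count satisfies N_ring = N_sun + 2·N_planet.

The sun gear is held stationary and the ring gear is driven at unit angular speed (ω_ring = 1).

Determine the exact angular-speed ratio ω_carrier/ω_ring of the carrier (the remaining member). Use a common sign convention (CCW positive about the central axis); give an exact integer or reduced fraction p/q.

14/17

N_ring = 12 + 2·22 = 56
12(ω_s−ω_c) = −56(ω_r−ω_c),  ω_s=0, ω_r=1
12(0−ω_c) = −56(1−ω_c)  ⇒  68ω_c = 56  ⇒  ω_c = 14/17
ω_c/ω_r = 14/17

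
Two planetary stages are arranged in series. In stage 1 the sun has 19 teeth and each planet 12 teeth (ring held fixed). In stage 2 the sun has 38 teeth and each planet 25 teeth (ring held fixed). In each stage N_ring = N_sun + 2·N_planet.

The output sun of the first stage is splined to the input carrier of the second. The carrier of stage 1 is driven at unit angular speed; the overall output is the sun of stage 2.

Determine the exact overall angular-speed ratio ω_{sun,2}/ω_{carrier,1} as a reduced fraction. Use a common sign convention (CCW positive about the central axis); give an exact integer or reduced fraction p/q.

Stage 1: N_ring = 19 + 2·12 = 43
Stage 1: 19(ω_s−ω_c) = −43(ω_r−ω_c),  ω_r=0, ω_c=1
Stage 1: ω_s = 1 − (43/19)(0−1) = 62/19
  ⇒ ω_s¹/ω_c¹ = 62/19
Stage 2: N_ring = 38 + 2·25 = 88
Stage 2: 38(ω_s−ω_c) = −88(ω_r−ω_c),  ω_r=0, ω_c=1
Stage 2: ω_s = 1 − (88/38)(0−1) = 63/19
  ⇒ ω_s²/ω_c² = 63/19
Coupling ω_c² = ω_s¹ ⇒ overall = 62/19 × 63/19 = 3906/361

3906/361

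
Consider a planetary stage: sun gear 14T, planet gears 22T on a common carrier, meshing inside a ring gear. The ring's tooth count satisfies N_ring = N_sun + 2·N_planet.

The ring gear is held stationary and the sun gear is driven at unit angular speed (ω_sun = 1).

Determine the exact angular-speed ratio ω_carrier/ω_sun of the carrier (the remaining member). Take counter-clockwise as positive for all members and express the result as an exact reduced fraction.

7/36

N_ring = 14 + 2·22 = 58
14(ω_s−ω_c) = −58(ω_r−ω_c),  ω_r=0, ω_s=1
14(1−ω_c) = −58(0−ω_c)  ⇒  72ω_c = 14  ⇒  ω_c = 7/36
ω_c/ω_s = 7/36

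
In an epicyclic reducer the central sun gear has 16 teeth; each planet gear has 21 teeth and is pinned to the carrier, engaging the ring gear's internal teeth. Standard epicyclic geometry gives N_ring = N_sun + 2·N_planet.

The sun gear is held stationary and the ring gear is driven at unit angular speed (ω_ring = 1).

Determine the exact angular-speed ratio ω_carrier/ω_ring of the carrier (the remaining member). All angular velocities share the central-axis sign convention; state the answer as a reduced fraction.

N_ring = 16 + 2·21 = 58
16(ω_s−ω_c) = −58(ω_r−ω_c),  ω_s=0, ω_r=1
16(0−ω_c) = −58(1−ω_c)  ⇒  74ω_c = 58  ⇒  ω_c = 29/37
ω_c/ω_r = 29/37

29/37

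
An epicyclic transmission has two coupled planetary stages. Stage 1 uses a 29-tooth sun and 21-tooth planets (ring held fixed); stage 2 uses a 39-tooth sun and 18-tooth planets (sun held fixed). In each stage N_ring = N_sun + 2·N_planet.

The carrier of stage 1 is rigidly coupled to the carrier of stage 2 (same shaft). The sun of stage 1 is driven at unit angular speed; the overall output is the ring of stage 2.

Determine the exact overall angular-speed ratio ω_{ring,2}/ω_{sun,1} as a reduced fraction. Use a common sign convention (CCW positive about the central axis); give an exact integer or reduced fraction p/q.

Stage 1: N_ring = 29 + 2·21 = 71
Stage 1: 29(ω_s−ω_c) = −71(ω_r−ω_c),  ω_r=0, ω_s=1
Stage 1: 29(1−ω_c) = −71(0−ω_c)  ⇒  100ω_c = 29  ⇒  ω_c = 29/100
  ⇒ ω_c¹/ω_s¹ = 29/100
Stage 2: N_ring = 39 + 2·18 = 75
Stage 2: 39(ω_s−ω_c) = −75(ω_r−ω_c),  ω_s=0, ω_c=1
Stage 2: ω_r = 1 − (39/75)(0−1) = 38/25
  ⇒ ω_r²/ω_c² = 38/25
Coupling ω_c² = ω_c¹ ⇒ overall = 29/100 × 38/25 = 551/1250

551/1250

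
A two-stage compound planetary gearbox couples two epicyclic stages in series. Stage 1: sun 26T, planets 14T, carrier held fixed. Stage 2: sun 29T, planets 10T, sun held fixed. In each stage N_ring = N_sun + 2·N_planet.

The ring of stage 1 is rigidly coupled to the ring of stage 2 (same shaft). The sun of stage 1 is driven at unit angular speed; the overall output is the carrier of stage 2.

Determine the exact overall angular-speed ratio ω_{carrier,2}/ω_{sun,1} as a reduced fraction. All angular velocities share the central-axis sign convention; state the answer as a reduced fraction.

Stage 1: N_ring = 26 + 2·14 = 54
Stage 1: 26(ω_s−ω_c) = −54(ω_r−ω_c),  ω_c=0, ω_s=1
Stage 1: ω_r = 0 − (26/54)(1−0) = -13/27
  ⇒ ω_r¹/ω_s¹ = -13/27
Stage 2: N_ring = 29 + 2·10 = 49
Stage 2: 29(ω_s−ω_c) = −49(ω_r−ω_c),  ω_s=0, ω_r=1
Stage 2: 29(0−ω_c) = −49(1−ω_c)  ⇒  78ω_c = 49  ⇒  ω_c = 49/78
  ⇒ ω_c²/ω_r² = 49/78
Coupling ω_r² = ω_r¹ ⇒ overall = -13/27 × 49/78 = -49/162

-49/162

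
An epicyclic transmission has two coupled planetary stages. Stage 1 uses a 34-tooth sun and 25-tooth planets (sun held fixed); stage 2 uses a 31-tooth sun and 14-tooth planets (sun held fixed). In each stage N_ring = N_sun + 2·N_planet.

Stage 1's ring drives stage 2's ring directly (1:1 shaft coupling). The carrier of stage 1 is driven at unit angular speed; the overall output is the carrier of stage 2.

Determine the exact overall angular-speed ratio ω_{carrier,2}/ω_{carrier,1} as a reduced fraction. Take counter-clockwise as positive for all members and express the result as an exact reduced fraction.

3481/3780

Stage 1: N_ring = 34 + 2·25 = 84
Stage 1: 34(ω_s−ω_c) = −84(ω_r−ω_c),  ω_s=0, ω_c=1
Stage 1: ω_r = 1 − (34/84)(0−1) = 59/42
  ⇒ ω_r¹/ω_c¹ = 59/42
Stage 2: N_ring = 31 + 2·14 = 59
Stage 2: 31(ω_s−ω_c) = −59(ω_r−ω_c),  ω_s=0, ω_r=1
Stage 2: 31(0−ω_c) = −59(1−ω_c)  ⇒  90ω_c = 59  ⇒  ω_c = 59/90
  ⇒ ω_c²/ω_r² = 59/90
Coupling ω_r² = ω_r¹ ⇒ overall = 59/42 × 59/90 = 3481/3780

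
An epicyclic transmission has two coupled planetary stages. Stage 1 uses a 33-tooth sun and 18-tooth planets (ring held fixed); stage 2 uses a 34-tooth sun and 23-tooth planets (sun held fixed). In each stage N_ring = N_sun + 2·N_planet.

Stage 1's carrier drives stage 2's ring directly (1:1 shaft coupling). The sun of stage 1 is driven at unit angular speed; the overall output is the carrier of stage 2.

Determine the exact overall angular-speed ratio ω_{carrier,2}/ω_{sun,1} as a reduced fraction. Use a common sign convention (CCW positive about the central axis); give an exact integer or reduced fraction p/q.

Stage 1: N_ring = 33 + 2·18 = 69
Stage 1: 33(ω_s−ω_c) = −69(ω_r−ω_c),  ω_r=0, ω_s=1
Stage 1: 33(1−ω_c) = −69(0−ω_c)  ⇒  102ω_c = 33  ⇒  ω_c = 11/34
  ⇒ ω_c¹/ω_s¹ = 11/34
Stage 2: N_ring = 34 + 2·23 = 80
Stage 2: 34(ω_s−ω_c) = −80(ω_r−ω_c),  ω_s=0, ω_r=1
Stage 2: 34(0−ω_c) = −80(1−ω_c)  ⇒  114ω_c = 80  ⇒  ω_c = 40/57
  ⇒ ω_c²/ω_r² = 40/57
Coupling ω_r² = ω_c¹ ⇒ overall = 11/34 × 40/57 = 220/969

220/969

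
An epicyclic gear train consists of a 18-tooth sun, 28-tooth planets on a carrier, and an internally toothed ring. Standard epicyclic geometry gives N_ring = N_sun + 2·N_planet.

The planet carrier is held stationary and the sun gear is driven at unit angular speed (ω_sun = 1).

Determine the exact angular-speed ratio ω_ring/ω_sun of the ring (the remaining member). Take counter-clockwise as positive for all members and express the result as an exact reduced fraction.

-9/37

N_ring = 18 + 2·28 = 74
18(ω_s−ω_c) = −74(ω_r−ω_c),  ω_c=0, ω_s=1
ω_r = 0 − (18/74)(1−0) = -9/37
ω_r/ω_s = -9/37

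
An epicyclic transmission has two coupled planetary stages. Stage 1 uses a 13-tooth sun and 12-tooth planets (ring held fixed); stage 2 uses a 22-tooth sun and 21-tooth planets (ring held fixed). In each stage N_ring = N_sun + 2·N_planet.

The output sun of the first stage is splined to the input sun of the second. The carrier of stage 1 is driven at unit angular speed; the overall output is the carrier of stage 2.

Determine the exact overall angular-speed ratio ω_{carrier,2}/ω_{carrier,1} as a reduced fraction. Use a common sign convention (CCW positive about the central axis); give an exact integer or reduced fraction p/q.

Stage 1: N_ring = 13 + 2·12 = 37
Stage 1: 13(ω_s−ω_c) = −37(ω_r−ω_c),  ω_r=0, ω_c=1
Stage 1: ω_s = 1 − (37/13)(0−1) = 50/13
  ⇒ ω_s¹/ω_c¹ = 50/13
Stage 2: N_ring = 22 + 2·21 = 64
Stage 2: 22(ω_s−ω_c) = −64(ω_r−ω_c),  ω_r=0, ω_s=1
Stage 2: 22(1−ω_c) = −64(0−ω_c)  ⇒  86ω_c = 22  ⇒  ω_c = 11/43
  ⇒ ω_c²/ω_s² = 11/43
Coupling ω_s² = ω_s¹ ⇒ overall = 50/13 × 11/43 = 550/559

550/559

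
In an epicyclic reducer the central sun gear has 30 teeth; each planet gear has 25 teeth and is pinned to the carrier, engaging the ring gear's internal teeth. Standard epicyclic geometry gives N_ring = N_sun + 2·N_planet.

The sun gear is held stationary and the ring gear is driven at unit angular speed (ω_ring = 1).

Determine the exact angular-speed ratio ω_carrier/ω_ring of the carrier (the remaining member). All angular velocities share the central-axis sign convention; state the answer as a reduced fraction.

8/11

N_ring = 30 + 2·25 = 80
30(ω_s−ω_c) = −80(ω_r−ω_c),  ω_s=0, ω_r=1
30(0−ω_c) = −80(1−ω_c)  ⇒  110ω_c = 80  ⇒  ω_c = 8/11
ω_c/ω_r = 8/11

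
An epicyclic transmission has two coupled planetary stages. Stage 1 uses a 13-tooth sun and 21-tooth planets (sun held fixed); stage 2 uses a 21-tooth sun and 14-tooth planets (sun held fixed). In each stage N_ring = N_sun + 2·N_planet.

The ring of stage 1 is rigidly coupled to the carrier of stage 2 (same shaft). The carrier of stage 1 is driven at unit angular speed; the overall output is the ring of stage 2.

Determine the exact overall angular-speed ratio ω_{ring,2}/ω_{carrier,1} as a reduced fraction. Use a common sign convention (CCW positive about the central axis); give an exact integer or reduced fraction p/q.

Stage 1: N_ring = 13 + 2·21 = 55
Stage 1: 13(ω_s−ω_c) = −55(ω_r−ω_c),  ω_s=0, ω_c=1
Stage 1: ω_r = 1 − (13/55)(0−1) = 68/55
  ⇒ ω_r¹/ω_c¹ = 68/55
Stage 2: N_ring = 21 + 2·14 = 49
Stage 2: 21(ω_s−ω_c) = −49(ω_r−ω_c),  ω_s=0, ω_c=1
Stage 2: ω_r = 1 − (21/49)(0−1) = 10/7
  ⇒ ω_r²/ω_c² = 10/7
Coupling ω_c² = ω_r¹ ⇒ overall = 68/55 × 10/7 = 136/77

136/77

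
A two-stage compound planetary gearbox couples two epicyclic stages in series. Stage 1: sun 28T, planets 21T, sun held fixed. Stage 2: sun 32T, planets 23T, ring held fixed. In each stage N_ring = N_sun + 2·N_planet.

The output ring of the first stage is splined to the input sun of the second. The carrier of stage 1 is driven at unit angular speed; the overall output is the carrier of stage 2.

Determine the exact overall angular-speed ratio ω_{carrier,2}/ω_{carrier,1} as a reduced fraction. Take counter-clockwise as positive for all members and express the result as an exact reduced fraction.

Stage 1: N_ring = 28 + 2·21 = 70
Stage 1: 28(ω_s−ω_c) = −70(ω_r−ω_c),  ω_s=0, ω_c=1
Stage 1: ω_r = 1 − (28/70)(0−1) = 7/5
  ⇒ ω_r¹/ω_c¹ = 7/5
Stage 2: N_ring = 32 + 2·23 = 78
Stage 2: 32(ω_s−ω_c) = −78(ω_r−ω_c),  ω_r=0, ω_s=1
Stage 2: 32(1−ω_c) = −78(0−ω_c)  ⇒  110ω_c = 32  ⇒  ω_c = 16/55
  ⇒ ω_c²/ω_s² = 16/55
Coupling ω_s² = ω_r¹ ⇒ overall = 7/5 × 16/55 = 112/275

112/275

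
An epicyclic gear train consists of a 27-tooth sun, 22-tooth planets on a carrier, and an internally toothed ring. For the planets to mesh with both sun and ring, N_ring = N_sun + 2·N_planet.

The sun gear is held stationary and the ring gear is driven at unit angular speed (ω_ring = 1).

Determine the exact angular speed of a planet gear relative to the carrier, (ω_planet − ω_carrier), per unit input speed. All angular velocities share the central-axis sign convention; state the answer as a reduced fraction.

1917/2156

N_ring = 27 + 2·22 = 71
27(ω_s−ω_c) = −71(ω_r−ω_c),  ω_s=0, ω_r=1
27(0−ω_c) = −71(1−ω_c)  ⇒  98ω_c = 71  ⇒  ω_c = 71/98
sun–planet: 27·(0−71/98) = −22·(ω_p−ω_c)  ⇒  ω_p−ω_c = −(27/22)·(-71/98) = 1917/2156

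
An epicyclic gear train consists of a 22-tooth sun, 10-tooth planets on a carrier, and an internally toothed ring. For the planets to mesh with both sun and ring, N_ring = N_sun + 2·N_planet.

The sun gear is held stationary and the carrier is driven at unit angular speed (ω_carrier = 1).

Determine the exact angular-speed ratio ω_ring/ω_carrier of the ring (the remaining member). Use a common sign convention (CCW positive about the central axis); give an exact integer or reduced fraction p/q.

32/21

N_ring = 22 + 2·10 = 42
22(ω_s−ω_c) = −42(ω_r−ω_c),  ω_s=0, ω_c=1
ω_r = 1 − (22/42)(0−1) = 32/21
ω_r/ω_c = 32/21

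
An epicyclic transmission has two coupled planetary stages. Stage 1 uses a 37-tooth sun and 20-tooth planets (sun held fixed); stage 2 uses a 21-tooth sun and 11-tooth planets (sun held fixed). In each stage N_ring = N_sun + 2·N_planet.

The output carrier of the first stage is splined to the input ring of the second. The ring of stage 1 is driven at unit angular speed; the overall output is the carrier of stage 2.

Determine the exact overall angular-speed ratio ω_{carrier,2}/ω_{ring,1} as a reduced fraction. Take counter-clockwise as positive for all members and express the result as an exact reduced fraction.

3311/7296

Stage 1: N_ring = 37 + 2·20 = 77
Stage 1: 37(ω_s−ω_c) = −77(ω_r−ω_c),  ω_s=0, ω_r=1
Stage 1: 37(0−ω_c) = −77(1−ω_c)  ⇒  114ω_c = 77  ⇒  ω_c = 77/114
  ⇒ ω_c¹/ω_r¹ = 77/114
Stage 2: N_ring = 21 + 2·11 = 43
Stage 2: 21(ω_s−ω_c) = −43(ω_r−ω_c),  ω_s=0, ω_r=1
Stage 2: 21(0−ω_c) = −43(1−ω_c)  ⇒  64ω_c = 43  ⇒  ω_c = 43/64
  ⇒ ω_c²/ω_r² = 43/64
Coupling ω_r² = ω_c¹ ⇒ overall = 77/114 × 43/64 = 3311/7296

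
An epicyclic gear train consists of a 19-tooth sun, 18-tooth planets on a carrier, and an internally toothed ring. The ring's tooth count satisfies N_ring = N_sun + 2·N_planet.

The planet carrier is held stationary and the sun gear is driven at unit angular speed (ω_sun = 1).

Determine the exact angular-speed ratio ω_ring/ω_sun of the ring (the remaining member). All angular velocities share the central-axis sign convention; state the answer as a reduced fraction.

-19/55

N_ring = 19 + 2·18 = 55
19(ω_s−ω_c) = −55(ω_r−ω_c),  ω_c=0, ω_s=1
ω_r = 0 − (19/55)(1−0) = -19/55
ω_r/ω_s = -19/55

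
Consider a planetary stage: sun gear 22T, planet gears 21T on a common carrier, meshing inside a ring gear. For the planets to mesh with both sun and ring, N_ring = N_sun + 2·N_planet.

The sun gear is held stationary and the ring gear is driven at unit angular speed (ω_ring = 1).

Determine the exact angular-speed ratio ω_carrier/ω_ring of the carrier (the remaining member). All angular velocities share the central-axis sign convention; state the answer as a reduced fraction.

32/43

N_ring = 22 + 2·21 = 64
22(ω_s−ω_c) = −64(ω_r−ω_c),  ω_s=0, ω_r=1
22(0−ω_c) = −64(1−ω_c)  ⇒  86ω_c = 64  ⇒  ω_c = 32/43
ω_c/ω_r = 32/43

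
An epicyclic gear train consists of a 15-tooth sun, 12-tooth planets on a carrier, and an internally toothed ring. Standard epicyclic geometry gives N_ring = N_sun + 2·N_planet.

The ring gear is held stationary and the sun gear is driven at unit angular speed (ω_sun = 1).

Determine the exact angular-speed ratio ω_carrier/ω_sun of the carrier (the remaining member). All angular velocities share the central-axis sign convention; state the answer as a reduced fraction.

5/18

N_ring = 15 + 2·12 = 39
15(ω_s−ω_c) = −39(ω_r−ω_c),  ω_r=0, ω_s=1
15(1−ω_c) = −39(0−ω_c)  ⇒  54ω_c = 15  ⇒  ω_c = 5/18
ω_c/ω_s = 5/18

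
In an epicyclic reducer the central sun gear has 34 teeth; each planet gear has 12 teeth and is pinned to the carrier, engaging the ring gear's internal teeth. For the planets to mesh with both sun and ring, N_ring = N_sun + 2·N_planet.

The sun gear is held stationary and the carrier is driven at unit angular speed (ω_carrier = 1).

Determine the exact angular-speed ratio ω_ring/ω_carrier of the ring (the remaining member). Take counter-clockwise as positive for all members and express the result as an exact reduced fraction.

46/29

N_ring = 34 + 2·12 = 58
34(ω_s−ω_c) = −58(ω_r−ω_c),  ω_s=0, ω_c=1
ω_r = 1 − (34/58)(0−1) = 46/29
ω_r/ω_c = 46/29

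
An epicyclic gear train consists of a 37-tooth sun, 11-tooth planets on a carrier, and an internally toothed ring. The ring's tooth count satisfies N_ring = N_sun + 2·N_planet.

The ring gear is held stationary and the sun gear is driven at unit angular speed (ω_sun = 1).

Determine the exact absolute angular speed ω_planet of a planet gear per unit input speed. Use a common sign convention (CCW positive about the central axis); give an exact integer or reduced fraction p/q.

-37/22

N_ring = 37 + 2·11 = 59
37(ω_s−ω_c) = −59(ω_r−ω_c),  ω_r=0, ω_s=1
37(1−ω_c) = −59(0−ω_c)  ⇒  96ω_c = 37  ⇒  ω_c = 37/96
sun–planet: 37·(1−37/96) = −11·(ω_p−ω_c)  ⇒  ω_p−ω_c = −(37/11)·(59/96) = -2183/1056
ω_p = 37/96 − 2183/1056 = -37/22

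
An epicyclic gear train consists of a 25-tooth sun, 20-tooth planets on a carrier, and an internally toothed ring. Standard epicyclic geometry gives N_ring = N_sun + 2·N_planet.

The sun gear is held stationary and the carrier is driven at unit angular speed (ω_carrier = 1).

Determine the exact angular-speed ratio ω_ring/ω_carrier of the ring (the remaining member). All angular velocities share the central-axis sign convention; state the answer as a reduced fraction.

18/13

N_ring = 25 + 2·20 = 65
25(ω_s−ω_c) = −65(ω_r−ω_c),  ω_s=0, ω_c=1
ω_r = 1 − (25/65)(0−1) = 18/13
ω_r/ω_c = 18/13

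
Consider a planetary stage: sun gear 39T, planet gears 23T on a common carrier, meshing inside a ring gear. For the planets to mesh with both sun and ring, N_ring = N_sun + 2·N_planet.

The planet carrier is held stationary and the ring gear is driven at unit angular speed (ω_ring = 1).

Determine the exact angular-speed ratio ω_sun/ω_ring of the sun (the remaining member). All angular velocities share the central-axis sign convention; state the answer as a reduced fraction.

N_ring = 39 + 2·23 = 85
39(ω_s−ω_c) = −85(ω_r−ω_c),  ω_c=0, ω_r=1
ω_s = 0 − (85/39)(1−0) = -85/39
ω_s/ω_r = -85/39

-85/39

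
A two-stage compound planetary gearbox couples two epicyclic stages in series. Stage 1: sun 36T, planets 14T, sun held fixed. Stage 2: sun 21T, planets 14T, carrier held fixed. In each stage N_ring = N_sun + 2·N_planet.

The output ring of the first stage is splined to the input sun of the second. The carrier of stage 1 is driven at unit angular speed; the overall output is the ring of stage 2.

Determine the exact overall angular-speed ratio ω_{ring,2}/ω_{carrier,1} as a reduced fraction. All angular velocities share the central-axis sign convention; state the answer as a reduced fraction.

-75/112

Stage 1: N_ring = 36 + 2·14 = 64
Stage 1: 36(ω_s−ω_c) = −64(ω_r−ω_c),  ω_s=0, ω_c=1
Stage 1: ω_r = 1 − (36/64)(0−1) = 25/16
  ⇒ ω_r¹/ω_c¹ = 25/16
Stage 2: N_ring = 21 + 2·14 = 49
Stage 2: 21(ω_s−ω_c) = −49(ω_r−ω_c),  ω_c=0, ω_s=1
Stage 2: ω_r = 0 − (21/49)(1−0) = -3/7
  ⇒ ω_r²/ω_s² = -3/7
Coupling ω_s² = ω_r¹ ⇒ overall = 25/16 × -3/7 = -75/112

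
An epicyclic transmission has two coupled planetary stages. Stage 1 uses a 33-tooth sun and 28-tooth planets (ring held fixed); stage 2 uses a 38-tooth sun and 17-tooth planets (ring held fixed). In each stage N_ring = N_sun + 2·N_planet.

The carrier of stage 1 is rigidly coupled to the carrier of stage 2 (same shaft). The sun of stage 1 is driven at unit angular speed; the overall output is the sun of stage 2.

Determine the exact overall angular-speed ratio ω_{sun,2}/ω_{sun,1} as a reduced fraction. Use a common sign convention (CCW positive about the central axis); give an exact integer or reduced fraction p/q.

Stage 1: N_ring = 33 + 2·28 = 89
Stage 1: 33(ω_s−ω_c) = −89(ω_r−ω_c),  ω_r=0, ω_s=1
Stage 1: 33(1−ω_c) = −89(0−ω_c)  ⇒  122ω_c = 33  ⇒  ω_c = 33/122
  ⇒ ω_c¹/ω_s¹ = 33/122
Stage 2: N_ring = 38 + 2·17 = 72
Stage 2: 38(ω_s−ω_c) = −72(ω_r−ω_c),  ω_r=0, ω_c=1
Stage 2: ω_s = 1 − (72/38)(0−1) = 55/19
  ⇒ ω_s²/ω_c² = 55/19
Coupling ω_c² = ω_c¹ ⇒ overall = 33/122 × 55/19 = 1815/2318

1815/2318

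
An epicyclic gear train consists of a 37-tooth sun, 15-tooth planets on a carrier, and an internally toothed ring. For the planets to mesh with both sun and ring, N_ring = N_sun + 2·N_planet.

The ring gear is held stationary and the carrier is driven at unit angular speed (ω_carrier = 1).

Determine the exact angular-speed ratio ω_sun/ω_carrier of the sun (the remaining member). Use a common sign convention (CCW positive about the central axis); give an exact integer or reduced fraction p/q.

104/37

N_ring = 37 + 2·15 = 67
37(ω_s−ω_c) = −67(ω_r−ω_c),  ω_r=0, ω_c=1
ω_s = 1 − (67/37)(0−1) = 104/37
ω_s/ω_c = 104/37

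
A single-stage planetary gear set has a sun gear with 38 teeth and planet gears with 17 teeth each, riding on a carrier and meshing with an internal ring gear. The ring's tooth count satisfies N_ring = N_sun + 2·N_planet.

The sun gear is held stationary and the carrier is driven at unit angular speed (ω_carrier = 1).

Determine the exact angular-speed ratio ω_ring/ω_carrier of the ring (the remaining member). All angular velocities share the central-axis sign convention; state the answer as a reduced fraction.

55/36

N_ring = 38 + 2·17 = 72
38(ω_s−ω_c) = −72(ω_r−ω_c),  ω_s=0, ω_c=1
ω_r = 1 − (38/72)(0−1) = 55/36
ω_r/ω_c = 55/36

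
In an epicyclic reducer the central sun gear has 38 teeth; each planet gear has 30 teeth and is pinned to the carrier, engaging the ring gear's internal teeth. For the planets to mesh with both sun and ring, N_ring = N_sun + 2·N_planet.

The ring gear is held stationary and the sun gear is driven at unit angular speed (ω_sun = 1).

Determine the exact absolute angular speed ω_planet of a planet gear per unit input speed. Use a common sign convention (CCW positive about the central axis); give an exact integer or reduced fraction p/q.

N_ring = 38 + 2·30 = 98
38(ω_s−ω_c) = −98(ω_r−ω_c),  ω_r=0, ω_s=1
38(1−ω_c) = −98(0−ω_c)  ⇒  136ω_c = 38  ⇒  ω_c = 19/68
sun–planet: 38·(1−19/68) = −30·(ω_p−ω_c)  ⇒  ω_p−ω_c = −(38/30)·(49/68) = -931/1020
ω_p = 19/68 − 931/1020 = -19/30

-19/30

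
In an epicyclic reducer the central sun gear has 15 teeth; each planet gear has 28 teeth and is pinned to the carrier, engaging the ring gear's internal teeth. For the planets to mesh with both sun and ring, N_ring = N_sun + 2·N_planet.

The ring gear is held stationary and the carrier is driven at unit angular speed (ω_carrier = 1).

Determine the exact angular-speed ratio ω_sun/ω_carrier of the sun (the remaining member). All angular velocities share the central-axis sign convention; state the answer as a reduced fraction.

N_ring = 15 + 2·28 = 71
15(ω_s−ω_c) = −71(ω_r−ω_c),  ω_r=0, ω_c=1
ω_s = 1 − (71/15)(0−1) = 86/15
ω_s/ω_c = 86/15

86/15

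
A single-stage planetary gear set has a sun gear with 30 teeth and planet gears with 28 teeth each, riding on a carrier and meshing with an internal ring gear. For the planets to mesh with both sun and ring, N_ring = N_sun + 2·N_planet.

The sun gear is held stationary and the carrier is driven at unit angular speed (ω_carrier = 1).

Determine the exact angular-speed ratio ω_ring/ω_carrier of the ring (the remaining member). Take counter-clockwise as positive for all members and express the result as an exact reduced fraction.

N_ring = 30 + 2·28 = 86
30(ω_s−ω_c) = −86(ω_r−ω_c),  ω_s=0, ω_c=1
ω_r = 1 − (30/86)(0−1) = 58/43
ω_r/ω_c = 58/43

58/43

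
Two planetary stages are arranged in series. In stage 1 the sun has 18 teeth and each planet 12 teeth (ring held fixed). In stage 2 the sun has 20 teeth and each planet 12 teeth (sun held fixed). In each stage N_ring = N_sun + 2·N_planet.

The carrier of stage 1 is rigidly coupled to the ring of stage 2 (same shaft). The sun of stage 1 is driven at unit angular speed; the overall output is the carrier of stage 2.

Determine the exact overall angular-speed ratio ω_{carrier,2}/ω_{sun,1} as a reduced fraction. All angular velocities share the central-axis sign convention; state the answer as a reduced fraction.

33/160

Stage 1: N_ring = 18 + 2·12 = 42
Stage 1: 18(ω_s−ω_c) = −42(ω_r−ω_c),  ω_r=0, ω_s=1
Stage 1: 18(1−ω_c) = −42(0−ω_c)  ⇒  60ω_c = 18  ⇒  ω_c = 3/10
  ⇒ ω_c¹/ω_s¹ = 3/10
Stage 2: N_ring = 20 + 2·12 = 44
Stage 2: 20(ω_s−ω_c) = −44(ω_r−ω_c),  ω_s=0, ω_r=1
Stage 2: 20(0−ω_c) = −44(1−ω_c)  ⇒  64ω_c = 44  ⇒  ω_c = 11/16
  ⇒ ω_c²/ω_r² = 11/16
Coupling ω_r² = ω_c¹ ⇒ overall = 3/10 × 11/16 = 33/160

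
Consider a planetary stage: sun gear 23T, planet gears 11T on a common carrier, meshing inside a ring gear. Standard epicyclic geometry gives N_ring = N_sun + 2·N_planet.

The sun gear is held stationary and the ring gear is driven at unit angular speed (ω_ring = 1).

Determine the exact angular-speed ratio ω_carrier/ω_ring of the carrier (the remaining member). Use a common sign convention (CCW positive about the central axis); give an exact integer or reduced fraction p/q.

45/68

N_ring = 23 + 2·11 = 45
23(ω_s−ω_c) = −45(ω_r−ω_c),  ω_s=0, ω_r=1
23(0−ω_c) = −45(1−ω_c)  ⇒  68ω_c = 45  ⇒  ω_c = 45/68
ω_c/ω_r = 45/68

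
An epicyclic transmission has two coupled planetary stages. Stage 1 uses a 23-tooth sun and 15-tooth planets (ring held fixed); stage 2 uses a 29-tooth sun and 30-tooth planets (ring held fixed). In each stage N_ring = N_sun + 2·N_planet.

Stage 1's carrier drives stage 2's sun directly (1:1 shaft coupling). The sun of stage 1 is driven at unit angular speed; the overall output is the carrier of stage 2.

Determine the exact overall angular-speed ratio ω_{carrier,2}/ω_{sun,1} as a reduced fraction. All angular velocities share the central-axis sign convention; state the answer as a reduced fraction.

Stage 1: N_ring = 23 + 2·15 = 53
Stage 1: 23(ω_s−ω_c) = −53(ω_r−ω_c),  ω_r=0, ω_s=1
Stage 1: 23(1−ω_c) = −53(0−ω_c)  ⇒  76ω_c = 23  ⇒  ω_c = 23/76
  ⇒ ω_c¹/ω_s¹ = 23/76
Stage 2: N_ring = 29 + 2·30 = 89
Stage 2: 29(ω_s−ω_c) = −89(ω_r−ω_c),  ω_r=0, ω_s=1
Stage 2: 29(1−ω_c) = −89(0−ω_c)  ⇒  118ω_c = 29  ⇒  ω_c = 29/118
  ⇒ ω_c²/ω_s² = 29/118
Coupling ω_s² = ω_c¹ ⇒ overall = 23/76 × 29/118 = 667/8968

667/8968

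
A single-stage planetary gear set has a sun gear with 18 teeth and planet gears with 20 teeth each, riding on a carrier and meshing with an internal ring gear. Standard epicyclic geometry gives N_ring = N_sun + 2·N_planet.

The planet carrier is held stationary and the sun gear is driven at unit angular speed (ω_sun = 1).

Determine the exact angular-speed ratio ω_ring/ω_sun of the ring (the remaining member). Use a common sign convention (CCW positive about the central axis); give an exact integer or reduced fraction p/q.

-9/29

N_ring = 18 + 2·20 = 58
18(ω_s−ω_c) = −58(ω_r−ω_c),  ω_c=0, ω_s=1
ω_r = 0 − (18/58)(1−0) = -9/29
ω_r/ω_s = -9/29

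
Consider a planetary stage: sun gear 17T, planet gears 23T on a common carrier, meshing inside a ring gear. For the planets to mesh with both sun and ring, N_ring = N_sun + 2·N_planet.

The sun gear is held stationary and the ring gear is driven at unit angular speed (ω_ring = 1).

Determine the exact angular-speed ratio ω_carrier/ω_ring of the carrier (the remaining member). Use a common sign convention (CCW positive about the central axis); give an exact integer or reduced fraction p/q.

63/80

N_ring = 17 + 2·23 = 63
17(ω_s−ω_c) = −63(ω_r−ω_c),  ω_s=0, ω_r=1
17(0−ω_c) = −63(1−ω_c)  ⇒  80ω_c = 63  ⇒  ω_c = 63/80
ω_c/ω_r = 63/80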